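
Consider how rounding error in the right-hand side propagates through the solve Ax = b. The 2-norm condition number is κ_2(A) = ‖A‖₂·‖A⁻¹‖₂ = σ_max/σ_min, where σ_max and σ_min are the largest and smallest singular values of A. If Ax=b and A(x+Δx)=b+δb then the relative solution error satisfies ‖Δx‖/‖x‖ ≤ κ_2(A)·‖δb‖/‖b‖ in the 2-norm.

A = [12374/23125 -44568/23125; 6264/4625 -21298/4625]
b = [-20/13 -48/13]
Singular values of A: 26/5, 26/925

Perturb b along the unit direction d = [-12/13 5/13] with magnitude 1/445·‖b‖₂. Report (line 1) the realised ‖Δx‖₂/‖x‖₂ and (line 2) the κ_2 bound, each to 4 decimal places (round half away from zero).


largest singular value 26/5, smallest 26/925
κ_2(A) = (26/5) / (26/925) = 185.0000
perturbation bound = 185.0000·1/445 = 0.4157
solve Ax = b  →  x = [-0.2154 0.7385]
‖b‖₂ = 4.0000 and ‖x‖₂ = 0.7692
δb = ε·‖b‖·d = [-0.0083 0.0035]; solving A·Δx = δb gives ‖Δx‖ = 0.3198
realised ‖Δx‖/‖x‖ = 0.4157
tightness: 0.4157 against a bound of 0.4157; the bound is attained (ratio 1)

0.4157
0.4157


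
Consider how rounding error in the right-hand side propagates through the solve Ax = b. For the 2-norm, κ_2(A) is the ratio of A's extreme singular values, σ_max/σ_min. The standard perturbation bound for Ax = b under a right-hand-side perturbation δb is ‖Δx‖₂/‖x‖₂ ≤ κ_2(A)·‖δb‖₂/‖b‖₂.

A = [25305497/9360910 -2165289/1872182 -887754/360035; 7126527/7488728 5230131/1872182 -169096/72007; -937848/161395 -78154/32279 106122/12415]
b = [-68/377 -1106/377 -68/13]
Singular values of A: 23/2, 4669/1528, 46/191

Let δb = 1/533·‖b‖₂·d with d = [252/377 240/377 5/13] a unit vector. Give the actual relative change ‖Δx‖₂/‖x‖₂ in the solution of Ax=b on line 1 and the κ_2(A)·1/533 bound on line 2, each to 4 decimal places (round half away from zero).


largest singular value 23/2, smallest 46/191
κ_2(A) = (23/2) / (46/191) = 47.7500
bound on ‖Δx‖/‖x‖: κ·ε = 47.7500·1/533 = 0.0896
solve Ax = b  →  x = [-11.8205 -5.6343 -10.2435]
‖b‖ = 6.0000, ‖x‖ = 16.6252
δb = ε·‖b‖·d = [0.0075 0.0072 0.0043]; solving A·Δx = δb gives ‖Δx‖ = 0.0467
realised ‖Δx‖/‖x‖ = 0.0028
so the bound overstates the realised error by a factor of ≈ 31.8650 (computed from the unrounded values)

0.0028
0.0896


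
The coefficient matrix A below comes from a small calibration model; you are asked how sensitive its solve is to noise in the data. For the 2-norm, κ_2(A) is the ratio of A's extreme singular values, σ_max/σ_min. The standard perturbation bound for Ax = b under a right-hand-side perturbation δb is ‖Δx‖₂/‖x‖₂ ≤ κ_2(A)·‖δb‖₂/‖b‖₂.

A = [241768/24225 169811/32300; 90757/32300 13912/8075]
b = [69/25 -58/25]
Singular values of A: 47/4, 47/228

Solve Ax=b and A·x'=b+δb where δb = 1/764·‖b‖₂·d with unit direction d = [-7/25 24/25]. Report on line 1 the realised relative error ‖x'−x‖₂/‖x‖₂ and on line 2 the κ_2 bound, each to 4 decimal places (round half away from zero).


0.0016
0.0746

from the listed singular values, σ₁ = 47/4, σ_n = 47/228
κ_2(A) = (47/4) / (47/228) = 57.0000
perturbation bound = 57.0000·1/764 = 0.0746
solve Ax = b  →  x = [6.9987 -12.7610]
2-norm of b is 3.6056; of x, 14.5542
δb = ε·‖b‖·d = [-0.0013 0.0045]; solving A·Δx = δb gives ‖Δx‖ = 0.0229
relative error = 0.0016
tightness: 0.0016 against a bound of 0.0746 (unrounded ratio ≈ 0.0211)


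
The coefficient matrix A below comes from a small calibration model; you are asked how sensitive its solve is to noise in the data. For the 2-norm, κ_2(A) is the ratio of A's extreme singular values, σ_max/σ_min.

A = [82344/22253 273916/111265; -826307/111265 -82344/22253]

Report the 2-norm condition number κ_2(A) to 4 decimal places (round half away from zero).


form AᵀA = [2949123241/42837025 313483608/8567405; 313483608/8567405 846170704/42837025] with trace 2626501/29645 and determinant 78074896/3705625
solving λ² − 2626501/29645·λ + 78074896/3705625 = 0 gives λ = 2209/25, 35344/148225
σ_max=√(2209/25)=(47/5), σ_min=√(35344/148225)=(188/385) → κ = 19.2500

19.2500


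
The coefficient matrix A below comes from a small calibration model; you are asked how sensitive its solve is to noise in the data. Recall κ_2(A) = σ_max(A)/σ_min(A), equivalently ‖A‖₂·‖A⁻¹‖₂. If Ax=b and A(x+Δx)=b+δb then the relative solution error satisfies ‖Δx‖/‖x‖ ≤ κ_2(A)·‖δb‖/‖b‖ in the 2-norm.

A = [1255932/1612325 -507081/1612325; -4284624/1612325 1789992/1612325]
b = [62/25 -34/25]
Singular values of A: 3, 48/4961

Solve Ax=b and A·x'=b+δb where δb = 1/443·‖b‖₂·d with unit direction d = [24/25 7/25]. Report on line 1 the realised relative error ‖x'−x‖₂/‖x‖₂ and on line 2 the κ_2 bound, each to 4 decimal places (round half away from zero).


0.0032
0.6999

largest singular value 3, smallest 48/4961
condition number: 3 ÷ (48/4961) = 310.0625
κ_2(A)·‖δb‖/‖b‖ = 0.6999
solve Ax = b  →  x = [80.1186 190.5513]
2-norm of b is 2.8284; of x, 206.7094
re-solving with b+δb shifts x by Δx of norm 0.6599
dividing the unrounded norms, ‖Δx‖/‖x‖ = 0.0032
realised/bound (from unrounded values) ≈ 0.0046


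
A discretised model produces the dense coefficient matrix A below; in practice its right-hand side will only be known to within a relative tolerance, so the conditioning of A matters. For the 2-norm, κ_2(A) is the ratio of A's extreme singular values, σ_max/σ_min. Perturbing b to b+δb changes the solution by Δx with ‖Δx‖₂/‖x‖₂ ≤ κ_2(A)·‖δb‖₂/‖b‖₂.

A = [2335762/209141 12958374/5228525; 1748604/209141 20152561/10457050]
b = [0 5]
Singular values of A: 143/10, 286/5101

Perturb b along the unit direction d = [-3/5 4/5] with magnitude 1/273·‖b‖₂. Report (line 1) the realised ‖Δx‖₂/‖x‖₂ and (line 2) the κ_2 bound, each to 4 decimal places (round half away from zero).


0.0046
0.9342

σ_max = 143/10, σ_min = 286/5101
κ_2(A) = (143/10) / (286/5101) = 255.0500
perturbation bound = 255.0500·1/273 = 0.9342
solve Ax = b  →  x = [-15.4559 69.6486]
‖b‖ = 5.0000, ‖x‖ = 71.3430
re-solving with b+δb shifts x by Δx of norm 0.3267
relative error = 0.0046
realised/bound (from unrounded values) ≈ 0.0049


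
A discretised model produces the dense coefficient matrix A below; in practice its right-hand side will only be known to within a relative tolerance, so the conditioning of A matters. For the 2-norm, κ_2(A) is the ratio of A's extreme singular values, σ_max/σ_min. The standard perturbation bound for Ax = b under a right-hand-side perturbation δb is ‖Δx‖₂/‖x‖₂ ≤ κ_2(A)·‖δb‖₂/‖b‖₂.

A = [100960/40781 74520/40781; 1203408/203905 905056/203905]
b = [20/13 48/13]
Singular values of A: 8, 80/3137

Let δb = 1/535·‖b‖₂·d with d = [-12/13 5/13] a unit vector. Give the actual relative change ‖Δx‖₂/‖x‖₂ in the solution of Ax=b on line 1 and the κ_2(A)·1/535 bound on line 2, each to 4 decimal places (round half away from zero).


from the listed singular values, σ₁ = 8, σ_n = 80/3137
κ_2(A) = 8 / (80/3137) = 313.7000
κ_2(A)·‖δb‖/‖b‖ = 0.5864
solve Ax = b  →  x = [0.4000 0.3000]
‖b‖ = 4.0000, ‖x‖ = 0.5000
δb = ε·‖b‖·d = [-0.0069 0.0029]; solving A·Δx = δb gives ‖Δx‖ = 0.2932
realised ‖Δx‖/‖x‖ = 0.5864
tightness: 0.5864 against a bound of 0.5864; the bound is attained (ratio 1)

0.5864
0.5864


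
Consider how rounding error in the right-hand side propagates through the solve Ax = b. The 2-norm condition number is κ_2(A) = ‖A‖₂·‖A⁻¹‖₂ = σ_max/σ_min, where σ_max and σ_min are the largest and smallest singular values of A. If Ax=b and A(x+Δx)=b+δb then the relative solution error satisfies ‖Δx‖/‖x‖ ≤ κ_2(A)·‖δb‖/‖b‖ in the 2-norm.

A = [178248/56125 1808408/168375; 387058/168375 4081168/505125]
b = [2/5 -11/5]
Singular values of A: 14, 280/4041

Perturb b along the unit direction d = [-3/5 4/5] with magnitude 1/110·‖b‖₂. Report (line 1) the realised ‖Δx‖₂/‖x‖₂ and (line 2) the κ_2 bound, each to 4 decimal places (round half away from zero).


0.0102
1.8368

largest singular value 14, smallest 280/4041
κ = σ_max/σ_min = 14/(280/4041) = 202.0500
κ_2(A)·‖δb‖/‖b‖ = 1.8368
solve Ax = b  →  x = [27.6897 -8.1506]
‖b‖ = 2.2361, ‖x‖ = 28.8644
δb = ε·‖b‖·d = [-0.0122 0.0163]; solving A·Δx = δb gives ‖Δx‖ = 0.2934
dividing the unrounded norms, ‖Δx‖/‖x‖ = 0.0102
realised/bound (from unrounded values) ≈ 0.0055


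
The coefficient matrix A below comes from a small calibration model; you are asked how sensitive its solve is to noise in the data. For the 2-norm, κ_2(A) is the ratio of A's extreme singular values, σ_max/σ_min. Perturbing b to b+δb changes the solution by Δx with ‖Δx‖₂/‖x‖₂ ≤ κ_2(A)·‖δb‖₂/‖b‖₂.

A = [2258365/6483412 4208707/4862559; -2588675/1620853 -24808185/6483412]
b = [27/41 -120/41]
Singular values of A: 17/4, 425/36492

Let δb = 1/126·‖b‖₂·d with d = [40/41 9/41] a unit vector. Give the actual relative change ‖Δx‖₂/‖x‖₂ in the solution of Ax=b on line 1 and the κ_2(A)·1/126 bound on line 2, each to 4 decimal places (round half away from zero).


2.8962
2.8962

σ_max = 17/4, σ_min = 425/36492
κ_2(A) = (17/4) / (425/36492) = 364.9200
perturbation bound = 364.9200·1/126 = 2.8962
solve Ax = b  →  x = [0.2715 0.6516]
‖b‖ = 3.0000, ‖x‖ = 0.7059
with δb = [0.0232 0.0052], A·Δx = δb → ‖Δx‖ = 2.0444
realised ‖Δx‖/‖x‖ = 2.8962
realised/bound = 1 exactly: the bound is attained for this b and d


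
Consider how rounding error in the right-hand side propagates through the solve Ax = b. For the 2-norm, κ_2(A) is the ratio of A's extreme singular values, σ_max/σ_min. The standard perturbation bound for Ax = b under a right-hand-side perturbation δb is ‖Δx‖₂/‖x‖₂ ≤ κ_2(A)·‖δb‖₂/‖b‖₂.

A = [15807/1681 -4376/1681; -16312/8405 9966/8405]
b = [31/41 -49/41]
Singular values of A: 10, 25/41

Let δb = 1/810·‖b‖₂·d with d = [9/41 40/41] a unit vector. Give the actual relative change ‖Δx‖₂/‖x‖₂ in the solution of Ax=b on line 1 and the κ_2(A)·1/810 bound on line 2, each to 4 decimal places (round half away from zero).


0.0017
0.0202

σ_max = 10, σ_min = 25/41
condition number: 10 ÷ (25/41) = 16.4000
worst-case relative error ≤ 16.4000 × 1/810 = 0.0202
solve Ax = b  →  x = [-0.3632 -1.6024]
‖b‖₂ = 1.4142 and ‖x‖₂ = 1.6430
Δx = A⁻¹·δb where δb = 1/810·1.4142·d; ‖Δx‖ = 0.0029
realised ‖Δx‖/‖x‖ = 0.0017
realised/bound (from unrounded values) ≈ 0.0861


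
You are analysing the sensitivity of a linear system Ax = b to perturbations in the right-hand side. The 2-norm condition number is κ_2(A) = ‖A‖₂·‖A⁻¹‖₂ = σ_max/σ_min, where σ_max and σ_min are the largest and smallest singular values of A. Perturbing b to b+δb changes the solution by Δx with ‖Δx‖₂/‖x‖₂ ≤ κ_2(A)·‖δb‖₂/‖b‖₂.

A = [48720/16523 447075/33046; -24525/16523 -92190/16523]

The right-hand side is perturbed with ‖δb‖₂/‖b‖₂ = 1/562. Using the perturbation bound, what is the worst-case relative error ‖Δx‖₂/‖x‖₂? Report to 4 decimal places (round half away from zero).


M = AᵀA = [17604225/1615441 77820750/1615441; 77820750/1615441 1383858225/6461764]. tr(M)=865125/3844, det(M)=50625/3844
λ_max, λ_min = (865125/3844 ± √747662855625/14776336)/2 = 225, 225/3844
σ_max=√225=15, σ_min=√(225/3844)=(15/62) → κ = 62.0000
κ_2(A)·‖δb‖/‖b‖ = 0.1103

0.1103


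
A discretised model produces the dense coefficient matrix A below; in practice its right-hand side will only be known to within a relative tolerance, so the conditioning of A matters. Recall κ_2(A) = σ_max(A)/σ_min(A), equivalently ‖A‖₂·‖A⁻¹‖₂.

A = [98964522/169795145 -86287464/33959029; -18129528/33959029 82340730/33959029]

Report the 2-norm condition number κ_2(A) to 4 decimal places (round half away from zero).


AᵀA = [21416137041924/34281083550025 -19029001759488/6856216710005; -19029001759488/6856216710005 16915008633156/1371243342001]; tr = 264301816104/20393268025, det = 2624400/815730721
char-poly roots: 324/25 and 202500/815730721
κ_2(A) = √(λ_max/λ_min) = √((324/25) / (202500/815730721)) = 228.4880

228.4880


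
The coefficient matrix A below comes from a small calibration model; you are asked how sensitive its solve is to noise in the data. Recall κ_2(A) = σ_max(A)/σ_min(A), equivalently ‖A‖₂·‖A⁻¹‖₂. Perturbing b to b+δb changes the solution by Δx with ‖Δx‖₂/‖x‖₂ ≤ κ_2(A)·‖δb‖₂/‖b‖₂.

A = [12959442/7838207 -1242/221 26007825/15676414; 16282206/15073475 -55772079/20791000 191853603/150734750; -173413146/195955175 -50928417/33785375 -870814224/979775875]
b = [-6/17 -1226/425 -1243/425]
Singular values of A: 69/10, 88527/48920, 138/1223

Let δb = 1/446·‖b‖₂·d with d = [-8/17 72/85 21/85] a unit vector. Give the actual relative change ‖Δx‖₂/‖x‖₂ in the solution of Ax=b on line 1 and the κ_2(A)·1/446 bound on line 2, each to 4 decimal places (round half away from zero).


0.0031
0.1371

σ_max = 69/10, σ_min = 138/1223
κ_2(A) = (69/10) / (138/1223) = 61.1500
perturbation bound = 61.1500·1/446 = 0.1371
solve Ax = b  →  x = [19.8793 0.6926 -17.6778]
‖b‖₂ = 4.1231 and ‖x‖₂ = 26.6115
re-solving with b+δb shifts x by Δx of norm 0.0819
realised ‖Δx‖/‖x‖ = 0.0031
so the bound overstates the realised error by a factor of ≈ 44.5342 (computed from the unrounded values)


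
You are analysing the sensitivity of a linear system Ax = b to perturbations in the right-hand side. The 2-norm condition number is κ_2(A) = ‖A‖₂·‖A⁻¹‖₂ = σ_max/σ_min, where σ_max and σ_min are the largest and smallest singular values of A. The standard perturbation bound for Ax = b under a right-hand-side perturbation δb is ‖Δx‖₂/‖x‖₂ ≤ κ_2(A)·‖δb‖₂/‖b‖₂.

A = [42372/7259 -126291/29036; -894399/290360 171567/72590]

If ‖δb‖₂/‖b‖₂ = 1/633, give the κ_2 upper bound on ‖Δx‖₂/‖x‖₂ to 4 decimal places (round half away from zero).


form AᵀA = [12707847009/291726400 -2382593697/72931600; -2382593697/72931600 1787115429/72931600] with trace 794252349/11669056 and determinant 29648025/186704896
solving λ² − 794252349/11669056·λ + 29648025/186704896 = 0 gives λ = 1089/16, 27225/11669056
so κ_2 = √((1089/16) / (27225/11669056)) = 170.8000
bound on ‖Δx‖/‖x‖: κ·ε = 170.8000·1/633 = 0.2698

0.2698


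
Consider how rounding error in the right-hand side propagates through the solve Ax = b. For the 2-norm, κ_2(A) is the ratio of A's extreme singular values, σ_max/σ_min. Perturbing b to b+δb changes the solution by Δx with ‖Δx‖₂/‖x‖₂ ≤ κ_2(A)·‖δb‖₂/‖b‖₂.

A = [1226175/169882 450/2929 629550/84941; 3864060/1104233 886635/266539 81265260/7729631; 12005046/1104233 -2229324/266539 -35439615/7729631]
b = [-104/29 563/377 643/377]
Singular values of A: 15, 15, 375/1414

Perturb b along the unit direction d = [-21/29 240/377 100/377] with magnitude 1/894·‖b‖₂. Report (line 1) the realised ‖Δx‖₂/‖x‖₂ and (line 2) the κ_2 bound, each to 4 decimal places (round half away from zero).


0.0012
0.0633

largest singular value 15, smallest 375/1414
κ_2(A) = 15 / (375/1414) = 56.5600
worst-case relative error ≤ 56.5600 × 1/894 = 0.0633
solve Ax = b  →  x = [-6.5605 -12.1061 6.1560]
‖b‖ = 4.2426, ‖x‖ = 15.0830
with δb = [-0.0034 0.0030 0.0013], A·Δx = δb → ‖Δx‖ = 0.0179
realised ‖Δx‖/‖x‖ = 0.0012
so the bound overstates the realised error by a factor of ≈ 53.3263 (computed from the unrounded values)


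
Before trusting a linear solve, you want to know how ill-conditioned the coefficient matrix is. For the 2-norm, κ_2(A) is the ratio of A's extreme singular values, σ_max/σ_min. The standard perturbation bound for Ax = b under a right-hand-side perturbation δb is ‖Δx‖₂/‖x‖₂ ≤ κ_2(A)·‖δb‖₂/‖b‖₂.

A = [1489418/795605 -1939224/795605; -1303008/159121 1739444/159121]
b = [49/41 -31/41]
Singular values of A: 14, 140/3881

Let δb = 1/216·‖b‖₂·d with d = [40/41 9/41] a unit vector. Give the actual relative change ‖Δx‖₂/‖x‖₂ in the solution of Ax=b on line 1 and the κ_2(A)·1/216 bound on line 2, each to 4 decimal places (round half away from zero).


σ_max = 14, σ_min = 140/3881
κ_2(A) = 14 / (140/3881) = 388.1000
bound on ‖Δx‖/‖x‖: κ·ε = 388.1000·1/216 = 1.7968
solve Ax = b  →  x = [22.2200 16.5757]
‖b‖ = 1.4142, ‖x‖ = 27.7215
with δb = [0.0064 0.0014], A·Δx = δb → ‖Δx‖ = 0.1815
relative error = 0.0065
tightness: 0.0065 against a bound of 1.7968 (unrounded ratio ≈ 0.0036)

0.0065
1.7968


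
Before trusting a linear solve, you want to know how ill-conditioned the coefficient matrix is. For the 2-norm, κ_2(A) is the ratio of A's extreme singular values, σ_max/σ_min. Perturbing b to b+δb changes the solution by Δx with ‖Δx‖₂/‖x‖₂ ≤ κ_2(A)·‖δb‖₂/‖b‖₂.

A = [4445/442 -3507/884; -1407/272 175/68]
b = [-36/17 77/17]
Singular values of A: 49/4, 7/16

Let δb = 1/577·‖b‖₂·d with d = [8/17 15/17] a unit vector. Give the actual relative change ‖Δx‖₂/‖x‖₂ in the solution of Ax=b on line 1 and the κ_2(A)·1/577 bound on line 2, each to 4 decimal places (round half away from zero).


largest singular value 49/4, smallest 7/16
condition number: (49/4) ÷ (7/16) = 28.0000
bound on ‖Δx‖/‖x‖: κ·ε = 28.0000·1/577 = 0.0485
solve Ax = b  →  x = [2.3359 6.4553]
‖b‖₂ = 5.0000 and ‖x‖₂ = 6.8649
with δb = [0.0041 0.0076], A·Δx = δb → ‖Δx‖ = 0.0198
dividing the unrounded norms, ‖Δx‖/‖x‖ = 0.0029
realised/bound (from unrounded values) ≈ 0.0595

0.0029
0.0485


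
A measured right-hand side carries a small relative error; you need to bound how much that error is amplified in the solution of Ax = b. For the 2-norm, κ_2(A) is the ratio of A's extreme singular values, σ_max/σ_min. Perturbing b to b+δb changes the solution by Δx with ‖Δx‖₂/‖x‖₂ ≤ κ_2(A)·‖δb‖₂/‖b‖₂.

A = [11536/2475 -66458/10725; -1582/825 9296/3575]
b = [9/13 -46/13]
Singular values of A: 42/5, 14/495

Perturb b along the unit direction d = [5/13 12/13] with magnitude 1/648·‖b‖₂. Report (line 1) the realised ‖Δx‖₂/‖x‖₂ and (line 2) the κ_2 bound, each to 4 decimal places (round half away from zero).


from the listed singular values, σ₁ = 42/5, σ_n = 14/495
κ = σ_max/σ_min = (42/5)/(14/495) = 297.0000
bound on ‖Δx‖/‖x‖: κ·ε = 297.0000·1/648 = 0.4583
solve Ax = b  →  x = [-84.7143 -63.8333]
2-norm of b is 3.6056; of x, 106.0717
δb = ε·‖b‖·d = [0.0021 0.0051]; solving A·Δx = δb gives ‖Δx‖ = 0.1967
dividing the unrounded norms, ‖Δx‖/‖x‖ = 0.0019
realised/bound (from unrounded values) ≈ 0.0040

0.0019
0.4583


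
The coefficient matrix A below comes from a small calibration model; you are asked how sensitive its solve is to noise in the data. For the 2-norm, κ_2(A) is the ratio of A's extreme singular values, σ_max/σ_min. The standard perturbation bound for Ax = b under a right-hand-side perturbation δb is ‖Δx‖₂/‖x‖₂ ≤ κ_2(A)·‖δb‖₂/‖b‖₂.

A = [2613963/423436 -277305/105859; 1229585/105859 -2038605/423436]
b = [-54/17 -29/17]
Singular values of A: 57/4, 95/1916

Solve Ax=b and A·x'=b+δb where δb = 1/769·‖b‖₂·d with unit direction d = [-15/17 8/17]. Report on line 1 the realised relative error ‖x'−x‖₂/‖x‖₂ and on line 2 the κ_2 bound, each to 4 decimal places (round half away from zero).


largest singular value 57/4, smallest 95/1916
condition number: (57/4) ÷ (95/1916) = 287.4000
perturbation bound = 287.4000·1/769 = 0.3737
solve Ax = b  →  x = [15.3198 37.3150]
‖b‖₂ = 3.6056 and ‖x‖₂ = 40.3374
Δx = A⁻¹·δb where δb = 1/769·3.6056·d; ‖Δx‖ = 0.0946
realised ‖Δx‖/‖x‖ = 0.0023
tightness: 0.0023 against a bound of 0.3737 (unrounded ratio ≈ 0.0063)

0.0023
0.3737


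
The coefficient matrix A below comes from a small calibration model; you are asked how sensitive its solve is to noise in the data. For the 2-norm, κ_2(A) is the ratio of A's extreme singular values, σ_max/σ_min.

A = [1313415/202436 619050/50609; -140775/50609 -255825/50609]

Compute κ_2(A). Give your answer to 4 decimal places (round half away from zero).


183.2000

form AᵀA = [12083672025/242487184 2831729625/30310898; 2831729625/30310898 2654848125/15155449] with trace 188793225/839056 and determinant 1265625/839056
eigenvalues of AᵀA: λ = (tr ± √(tr²−4·det))/2 = 225, 5625/839056
so κ_2 = √(225 / (5625/839056)) = 183.2000


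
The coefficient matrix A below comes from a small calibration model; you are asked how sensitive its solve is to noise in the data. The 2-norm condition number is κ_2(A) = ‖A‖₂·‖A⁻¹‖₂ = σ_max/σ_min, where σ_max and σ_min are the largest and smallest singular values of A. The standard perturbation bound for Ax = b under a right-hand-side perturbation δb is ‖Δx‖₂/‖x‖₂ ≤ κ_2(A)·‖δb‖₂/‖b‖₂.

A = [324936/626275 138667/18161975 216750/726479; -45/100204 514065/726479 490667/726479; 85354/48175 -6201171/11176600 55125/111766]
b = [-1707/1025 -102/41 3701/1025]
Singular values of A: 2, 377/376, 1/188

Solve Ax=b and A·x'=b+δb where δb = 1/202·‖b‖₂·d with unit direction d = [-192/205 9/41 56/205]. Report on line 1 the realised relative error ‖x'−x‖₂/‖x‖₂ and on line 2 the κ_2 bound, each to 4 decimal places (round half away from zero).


0.0116
1.8614

largest singular value 2, smallest 1/188
condition number: 2 ÷ (1/188) = 376.0000
κ_2(A)·‖δb‖/‖b‖ = 1.8614
solve Ax = b  →  x = [-143.2308 -241.9279 249.6859]
2-norm of b is 4.6904; of x, 376.0149
Δx = A⁻¹·δb where δb = 1/202·4.6904·d; ‖Δx‖ = 4.3653
dividing the unrounded norms, ‖Δx‖/‖x‖ = 0.0116
realised/bound (from unrounded values) ≈ 0.0062


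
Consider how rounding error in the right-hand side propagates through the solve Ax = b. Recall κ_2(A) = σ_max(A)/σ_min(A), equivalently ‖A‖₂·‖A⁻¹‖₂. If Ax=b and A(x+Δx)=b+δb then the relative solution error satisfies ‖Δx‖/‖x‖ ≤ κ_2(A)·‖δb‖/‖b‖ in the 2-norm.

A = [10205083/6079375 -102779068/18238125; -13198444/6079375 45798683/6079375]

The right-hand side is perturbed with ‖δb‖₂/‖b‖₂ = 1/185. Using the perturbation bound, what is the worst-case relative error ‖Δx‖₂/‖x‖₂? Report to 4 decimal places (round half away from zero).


1.2619

AᵀA = [11133705722321/1478352015625 -114491319126016/4435056046875; -114491319126016/4435056046875 1177648443990361/13305168140625]; tr = 2044562872786/21288269025, det = 144120025/851530761
solving λ² − 2044562872786/21288269025·λ + 144120025/851530761 = 0 gives λ = 2401/25, 1500625/851530761
so κ_2 = √((2401/25) / (1500625/851530761)) = 233.4480
bound on ‖Δx‖/‖x‖: κ·ε = 233.4480·1/185 = 1.2619


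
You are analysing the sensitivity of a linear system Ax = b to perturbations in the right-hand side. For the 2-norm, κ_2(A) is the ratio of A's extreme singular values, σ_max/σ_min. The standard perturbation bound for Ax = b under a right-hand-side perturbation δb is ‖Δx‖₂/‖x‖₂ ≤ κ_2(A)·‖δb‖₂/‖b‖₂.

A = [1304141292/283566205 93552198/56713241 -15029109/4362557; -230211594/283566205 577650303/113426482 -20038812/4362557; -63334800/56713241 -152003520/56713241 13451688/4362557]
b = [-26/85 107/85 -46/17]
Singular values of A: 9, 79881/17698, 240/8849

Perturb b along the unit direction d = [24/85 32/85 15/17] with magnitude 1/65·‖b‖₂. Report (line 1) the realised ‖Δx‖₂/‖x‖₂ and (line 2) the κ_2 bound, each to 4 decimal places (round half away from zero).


0.0231
5.1052

largest singular value 9, smallest 240/8849
κ_2(A) = 9 / (240/8849) = 331.8375
perturbation bound = 331.8375·1/65 = 5.1052
solve Ax = b  →  x = [-20.6837 -49.0648 -51.0172]
2-norm of b is 3.0000; of x, 73.7423
δb = ε·‖b‖·d = [0.0130 0.0174 0.0407]; solving A·Δx = δb gives ‖Δx‖ = 1.7017
relative error = 0.0231
tightness: 0.0231 against a bound of 5.1052 (unrounded ratio ≈ 0.0045)


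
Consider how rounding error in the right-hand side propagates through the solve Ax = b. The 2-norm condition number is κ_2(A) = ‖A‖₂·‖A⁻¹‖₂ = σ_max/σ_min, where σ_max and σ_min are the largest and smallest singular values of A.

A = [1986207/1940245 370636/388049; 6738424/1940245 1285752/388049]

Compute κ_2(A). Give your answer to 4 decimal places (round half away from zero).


form AᵀA = [1974055050025/150582026401 1880020390500/150582026401; 1880020390500/150582026401 1790529250000/150582026401] with trace 4476319025/179051161 and determinant 1000000/179051161
char-poly roots: 25 and 40000/179051161
κ_2(A) = √(λ_max/λ_min) = √(25 / (40000/179051161)) = 334.5250

334.5250


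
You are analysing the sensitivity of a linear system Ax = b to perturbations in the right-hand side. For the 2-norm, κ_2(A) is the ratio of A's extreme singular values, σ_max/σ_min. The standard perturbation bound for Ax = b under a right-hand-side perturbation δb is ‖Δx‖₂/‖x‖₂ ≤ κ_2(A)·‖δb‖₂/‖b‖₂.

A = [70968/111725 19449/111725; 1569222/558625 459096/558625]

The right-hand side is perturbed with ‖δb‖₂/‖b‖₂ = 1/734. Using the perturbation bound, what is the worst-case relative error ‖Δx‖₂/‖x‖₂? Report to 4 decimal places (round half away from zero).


0.3713

AᵀA = [1539779364/185640625 449095752/185640625; 449095752/185640625 131008761/185640625]; tr = 2673261/297025, det = 324/297025
eigenvalues of AᵀA: λ = (tr ± √(tr²−4·det))/2 = 9, 36/297025
κ_2(A) = √(λ_max/λ_min) = √(9 / (36/297025)) = 272.5000
perturbation bound = 272.5000·1/734 = 0.3713


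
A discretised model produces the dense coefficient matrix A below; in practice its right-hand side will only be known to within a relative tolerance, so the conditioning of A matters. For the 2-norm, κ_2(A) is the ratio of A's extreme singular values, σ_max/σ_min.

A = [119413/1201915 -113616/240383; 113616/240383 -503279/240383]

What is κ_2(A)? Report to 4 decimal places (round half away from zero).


form AᵀA = [200460649/859369225 -178149888/171873845; -178149888/171873845 158357137/34374769] with trace 2474354/511225 and determinant 1/4225
eigenvalues of AᵀA: λ = (tr ± √(tr²−4·det))/2 = 121/25, 1/20449
κ = σ_max/σ_min = (11/5)/(1/143) = 314.6000

314.6000


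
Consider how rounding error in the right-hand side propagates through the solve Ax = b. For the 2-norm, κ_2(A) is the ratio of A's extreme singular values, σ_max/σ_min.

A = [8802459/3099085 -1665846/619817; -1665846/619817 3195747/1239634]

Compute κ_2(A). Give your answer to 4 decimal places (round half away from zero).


form AᵀA = [6021540729/393797525 -1146934971/78759505; -1146934971/78759505 873876357/63007604] with trace 1583899029/54316900 and determinant 531441/54316900
char-poly roots: 729/25 and 729/2172676
so κ_2 = √((729/25) / (729/2172676)) = 294.8000

294.8000


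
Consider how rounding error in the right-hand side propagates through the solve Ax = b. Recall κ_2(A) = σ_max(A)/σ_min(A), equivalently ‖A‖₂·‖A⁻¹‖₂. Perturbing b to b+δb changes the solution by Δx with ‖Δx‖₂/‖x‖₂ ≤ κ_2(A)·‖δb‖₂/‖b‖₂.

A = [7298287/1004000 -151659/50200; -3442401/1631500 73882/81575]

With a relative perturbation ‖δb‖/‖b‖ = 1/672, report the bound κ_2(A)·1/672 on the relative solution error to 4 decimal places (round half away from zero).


form AᵀA = [15616306907161/272567526400 -325336028157/13628376320; -325336028157/13628376320 6778277809/681418816] with trace 108447443969/1612825600 and determinant 2825761/64513024
eigenvalues of AᵀA: λ = (tr ± √(tr²−4·det))/2 = 1681/25, 42025/64513024
σ_max=√(1681/25)=(41/5), σ_min=√(42025/64513024)=(205/8032) → κ = 321.2800
worst-case relative error ≤ 321.2800 × 1/672 = 0.4781

0.4781


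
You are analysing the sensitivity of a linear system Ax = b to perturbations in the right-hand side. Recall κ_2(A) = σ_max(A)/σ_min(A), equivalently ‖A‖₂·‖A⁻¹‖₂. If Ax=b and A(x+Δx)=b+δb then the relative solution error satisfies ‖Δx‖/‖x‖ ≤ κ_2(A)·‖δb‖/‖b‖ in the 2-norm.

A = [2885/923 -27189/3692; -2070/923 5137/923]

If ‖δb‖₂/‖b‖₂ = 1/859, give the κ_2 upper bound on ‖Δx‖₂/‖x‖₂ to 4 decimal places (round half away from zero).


M = AᵀA = [12608125/851929 -120974625/3407716; -120974625/3407716 1161462025/13630864]. tr(M)=8066225/80656, det(M)=15625/20164
char-poly roots: 100 and 625/80656
κ = σ_max/σ_min = 10/(25/284) = 113.6000
κ_2(A)·‖δb‖/‖b‖ = 0.1322

0.1322


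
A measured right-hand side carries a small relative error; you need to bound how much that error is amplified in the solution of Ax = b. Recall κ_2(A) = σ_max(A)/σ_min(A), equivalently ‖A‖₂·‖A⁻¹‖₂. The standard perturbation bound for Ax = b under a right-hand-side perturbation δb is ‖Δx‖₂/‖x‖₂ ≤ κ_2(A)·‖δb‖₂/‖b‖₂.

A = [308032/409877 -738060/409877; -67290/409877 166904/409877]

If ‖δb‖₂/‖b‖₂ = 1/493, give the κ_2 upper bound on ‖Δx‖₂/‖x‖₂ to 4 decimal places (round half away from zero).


M = AᵀA = [4549108/7687693 -10917360/7687693; -10917360/7687693 26201872/7687693]. tr(M)=2365460/591361, det(M)=64/591361
char-poly roots: 4 and 16/591361
κ = σ_max/σ_min = 2/(4/769) = 384.5000
bound on ‖Δx‖/‖x‖: κ·ε = 384.5000·1/493 = 0.7799

0.7799


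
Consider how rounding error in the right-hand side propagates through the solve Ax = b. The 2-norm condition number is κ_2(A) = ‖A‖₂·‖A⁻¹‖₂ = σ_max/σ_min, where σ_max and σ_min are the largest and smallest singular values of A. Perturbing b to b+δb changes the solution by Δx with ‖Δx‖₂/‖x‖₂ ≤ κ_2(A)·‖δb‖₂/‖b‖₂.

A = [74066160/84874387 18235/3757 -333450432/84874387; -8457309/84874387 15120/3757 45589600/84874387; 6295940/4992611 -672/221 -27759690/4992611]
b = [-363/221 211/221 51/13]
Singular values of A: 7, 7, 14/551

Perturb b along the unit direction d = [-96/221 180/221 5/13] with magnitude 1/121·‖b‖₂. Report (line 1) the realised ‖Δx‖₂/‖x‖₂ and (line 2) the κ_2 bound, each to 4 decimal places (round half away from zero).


0.0120
2.2769

largest singular value 7, smallest 14/551
κ_2(A) = 7 / (14/551) = 275.5000
κ_2(A)·‖δb‖/‖b‖ = 2.2769
solve Ax = b  →  x = [115.2599 -0.3277 25.6148]
‖b‖₂ = 4.3589 and ‖x‖₂ = 118.0723
with δb = [-0.0156 0.0293 0.0139], A·Δx = δb → ‖Δx‖ = 1.4178
realised ‖Δx‖/‖x‖ = 0.0120
tightness: 0.0120 against a bound of 2.2769 (unrounded ratio ≈ 0.0053)


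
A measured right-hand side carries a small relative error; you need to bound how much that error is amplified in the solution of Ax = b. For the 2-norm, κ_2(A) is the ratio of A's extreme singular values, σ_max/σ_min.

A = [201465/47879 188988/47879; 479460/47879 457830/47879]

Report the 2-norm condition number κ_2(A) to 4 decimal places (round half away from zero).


AᵀA = [1600414425/13564489 1524175380/13564489; 1524175380/13564489 1451625876/13564489]; tr = 3629061/16129, det = 8100/16129
λ_max, λ_min = (3629061/16129 ± √13169561162121/260144641)/2 = 225, 36/16129
κ_2(A) = √(λ_max/λ_min) = √(225 / (36/16129)) = 317.5000

317.5000


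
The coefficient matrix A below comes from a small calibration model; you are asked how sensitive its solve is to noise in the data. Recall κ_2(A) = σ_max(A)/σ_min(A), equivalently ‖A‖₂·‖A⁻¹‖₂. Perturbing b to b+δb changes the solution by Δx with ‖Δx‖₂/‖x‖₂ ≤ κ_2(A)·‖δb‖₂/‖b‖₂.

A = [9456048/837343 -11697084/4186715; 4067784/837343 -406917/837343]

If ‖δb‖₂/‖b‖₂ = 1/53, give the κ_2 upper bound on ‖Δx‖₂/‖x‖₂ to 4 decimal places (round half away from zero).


form AᵀA = [627004203840/4148776921 -703458225288/20743884605; -703458225288/20743884605 834090593049/103719423025] with trace 9821056329/61701025 and determinant 4032758016/61701025
λ_max, λ_min = (9821056329/61701025 ± √95457846204734290641/3807016486050625)/2 = 3969/25, 1016064/2468041
so κ_2 = √((3969/25) / (1016064/2468041)) = 19.6375
perturbation bound = 19.6375·1/53 = 0.3705

0.3705


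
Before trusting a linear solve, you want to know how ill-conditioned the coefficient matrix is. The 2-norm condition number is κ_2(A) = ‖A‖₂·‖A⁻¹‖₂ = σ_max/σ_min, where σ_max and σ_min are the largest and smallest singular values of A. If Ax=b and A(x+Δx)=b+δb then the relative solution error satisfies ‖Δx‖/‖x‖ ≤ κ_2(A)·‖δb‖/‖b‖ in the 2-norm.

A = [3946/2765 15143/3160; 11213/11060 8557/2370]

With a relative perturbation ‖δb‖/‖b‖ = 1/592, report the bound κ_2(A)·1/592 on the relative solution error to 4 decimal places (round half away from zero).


AᵀA = [14994641/4892944 11008499/1048488; 11008499/1048488 129414001/3594816]; tr = 6881093125/176145984, det = 244140625/2818335744
solving λ² − 6881093125/176145984·λ + 244140625/2818335744 = 0 gives λ = 625/16, 390625/176145984
κ = σ_max/σ_min = (25/4)/(625/13272) = 132.7200
bound on ‖Δx‖/‖x‖: κ·ε = 132.7200·1/592 = 0.2242

0.2242


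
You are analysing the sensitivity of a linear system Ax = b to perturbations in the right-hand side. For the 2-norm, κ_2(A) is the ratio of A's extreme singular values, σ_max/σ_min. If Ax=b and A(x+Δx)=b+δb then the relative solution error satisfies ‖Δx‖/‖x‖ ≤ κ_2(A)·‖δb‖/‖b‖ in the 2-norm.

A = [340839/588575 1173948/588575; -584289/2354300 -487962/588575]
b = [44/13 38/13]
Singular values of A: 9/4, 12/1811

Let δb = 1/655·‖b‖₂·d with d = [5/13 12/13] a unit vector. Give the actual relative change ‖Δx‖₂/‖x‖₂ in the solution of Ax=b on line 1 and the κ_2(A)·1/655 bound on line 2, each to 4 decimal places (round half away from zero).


0.0017
0.5184

σ_max = 9/4, σ_min = 12/1811
κ_2(A) = (9/4) / (12/1811) = 339.5625
κ_2(A)·‖δb‖/‖b‖ = 0.5184
solve Ax = b  →  x = [-579.2711 169.8800]
2-norm of b is 4.4721; of x, 603.6673
δb = ε·‖b‖·d = [0.0026 0.0063]; solving A·Δx = δb gives ‖Δx‖ = 1.0304
relative error = 0.0017
so the bound overstates the realised error by a factor of ≈ 303.7143 (computed from the unrounded values)


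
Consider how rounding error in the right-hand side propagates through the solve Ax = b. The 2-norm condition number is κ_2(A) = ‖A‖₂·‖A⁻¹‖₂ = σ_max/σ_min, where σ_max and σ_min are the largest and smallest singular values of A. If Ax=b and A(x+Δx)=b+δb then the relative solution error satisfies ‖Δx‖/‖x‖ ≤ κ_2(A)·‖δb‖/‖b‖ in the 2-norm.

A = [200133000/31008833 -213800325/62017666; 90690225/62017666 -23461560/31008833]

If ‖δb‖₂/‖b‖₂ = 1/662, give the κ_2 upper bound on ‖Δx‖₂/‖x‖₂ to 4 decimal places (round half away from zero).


AᵀA = [100200825500625/2288037415876 -13359974598000/572009353969; -13359974598000/572009353969 28502295158025/2288037415876]; tr = 222669758925/3958542242, det = 791015625/31668337936
λ_max, λ_min = (222669758925/3958542242 ± √12395063976333698722500/3917514170424596641)/2 = 225/4, 3515625/7917084484
κ = σ_max/σ_min = (15/2)/(1875/88978) = 355.9120
perturbation bound = 355.9120·1/662 = 0.5376

0.5376


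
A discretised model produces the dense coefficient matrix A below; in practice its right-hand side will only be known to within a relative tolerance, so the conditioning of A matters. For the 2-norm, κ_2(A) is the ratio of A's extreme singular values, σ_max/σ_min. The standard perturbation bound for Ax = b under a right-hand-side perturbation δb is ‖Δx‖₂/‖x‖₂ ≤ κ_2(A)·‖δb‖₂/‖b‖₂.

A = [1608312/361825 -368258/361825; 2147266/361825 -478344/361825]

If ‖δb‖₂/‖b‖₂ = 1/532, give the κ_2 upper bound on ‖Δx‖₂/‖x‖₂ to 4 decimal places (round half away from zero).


0.6635

M = AᵀA = [287896750564/5236693225 -12955244544/1047338645; -12955244544/1047338645 14577077476/5236693225]. tr(M)=35987368/623045, det(M)=2085136/77880625
eigenvalues of AᵀA: λ = (tr ± √(tr²−4·det))/2 = 1444/25, 1444/3115225
κ_2(A) = √(λ_max/λ_min) = √((1444/25) / (1444/3115225)) = 353.0000
worst-case relative error ≤ 353.0000 × 1/532 = 0.6635


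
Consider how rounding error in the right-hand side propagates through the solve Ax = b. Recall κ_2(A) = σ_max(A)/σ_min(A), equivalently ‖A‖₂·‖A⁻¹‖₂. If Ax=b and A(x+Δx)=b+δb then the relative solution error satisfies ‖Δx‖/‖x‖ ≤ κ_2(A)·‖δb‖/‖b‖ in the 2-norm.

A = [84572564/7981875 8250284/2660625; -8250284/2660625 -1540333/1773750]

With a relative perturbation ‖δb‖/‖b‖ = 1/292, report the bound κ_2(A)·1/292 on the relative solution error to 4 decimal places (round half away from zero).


1.0934

AᵀA = [12424197210016/101936525625 1207895204446/33978841875; 1207895204446/33978841875 469795801729/45305122500]; tr = 86279921689/652393764, det = 27984100/163098441
eigenvalues of AᵀA: λ = (tr ± √(tr²−4·det))/2 = 529/4, 211600/163098441
σ_max=√(529/4)=(23/2), σ_min=√(211600/163098441)=(460/12771) → κ = 319.2750
perturbation bound = 319.2750·1/292 = 1.0934


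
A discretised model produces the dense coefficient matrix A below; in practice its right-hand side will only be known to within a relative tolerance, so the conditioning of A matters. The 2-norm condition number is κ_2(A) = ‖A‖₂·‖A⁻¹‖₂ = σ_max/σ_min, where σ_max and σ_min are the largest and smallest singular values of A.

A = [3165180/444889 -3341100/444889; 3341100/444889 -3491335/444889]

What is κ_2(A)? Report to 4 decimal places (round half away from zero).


AᵀA = [25185866400/235346281 -26444806500/235346281; -26444806500/235346281 27767383225/235346281]; tr = 62964625/279841, det = 90000/279841
solving λ² − 62964625/279841·λ + 90000/279841 = 0 gives λ = 225, 400/279841
κ = σ_max/σ_min = 15/(20/529) = 396.7500

396.7500


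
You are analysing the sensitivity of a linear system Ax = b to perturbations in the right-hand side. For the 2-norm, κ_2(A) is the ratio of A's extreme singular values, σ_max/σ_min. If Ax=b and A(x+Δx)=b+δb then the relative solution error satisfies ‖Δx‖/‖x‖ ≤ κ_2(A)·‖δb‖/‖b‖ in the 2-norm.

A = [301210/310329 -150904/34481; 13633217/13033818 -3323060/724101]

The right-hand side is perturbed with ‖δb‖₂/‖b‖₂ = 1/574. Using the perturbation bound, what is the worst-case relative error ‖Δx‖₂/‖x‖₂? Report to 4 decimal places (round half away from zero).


0.5968

form AᵀA = [411305413129/201998111364 -50769467450/5611058649; -50769467450/5611058649 25071566416/623450961] with trace 5077033273/120165444 and determinant 456976/30041361
char-poly roots: 169/4 and 10816/30041361
κ_2(A) = √(λ_max/λ_min) = √((169/4) / (10816/30041361)) = 342.5625
bound on ‖Δx‖/‖x‖: κ·ε = 342.5625·1/574 = 0.5968


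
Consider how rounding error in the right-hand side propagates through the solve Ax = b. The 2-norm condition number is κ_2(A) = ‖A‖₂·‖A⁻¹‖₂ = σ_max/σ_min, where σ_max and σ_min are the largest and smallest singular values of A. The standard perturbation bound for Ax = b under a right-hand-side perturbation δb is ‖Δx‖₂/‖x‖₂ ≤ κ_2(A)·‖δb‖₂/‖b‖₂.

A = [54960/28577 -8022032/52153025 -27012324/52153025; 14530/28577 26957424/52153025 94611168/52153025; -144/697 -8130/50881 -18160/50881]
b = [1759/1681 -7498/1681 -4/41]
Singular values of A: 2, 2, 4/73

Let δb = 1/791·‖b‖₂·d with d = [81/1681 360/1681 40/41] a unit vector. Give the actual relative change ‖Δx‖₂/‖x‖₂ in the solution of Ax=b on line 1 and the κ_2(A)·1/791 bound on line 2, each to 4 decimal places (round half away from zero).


from the listed singular values, σ₁ = 2, σ_n = 4/73
κ_2(A) = 2 / (4/73) = 36.5000
κ_2(A)·‖δb‖/‖b‖ = 0.0461
solve Ax = b  →  x = [-0.0588 16.8941 -7.2559]
‖b‖₂ = 4.5826 and ‖x‖₂ = 18.3865
Δx = A⁻¹·δb where δb = 1/791·4.5826·d; ‖Δx‖ = 0.1057
relative error = 0.0058
realised/bound (from unrounded values) ≈ 0.1246

0.0058
0.0461
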